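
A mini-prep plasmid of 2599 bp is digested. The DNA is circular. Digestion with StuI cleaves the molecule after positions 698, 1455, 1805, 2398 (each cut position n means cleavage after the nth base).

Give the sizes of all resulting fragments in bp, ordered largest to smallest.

899, 757, 593, 350 bp

Circular molecule, 4 cuts → 4 fragments:
  1455 − 698 = 757 bp
  1805 − 1455 = 350 bp
  2398 − 1805 = 593 bp
  wrap: 2599 − 2398 + 698 = 899 bp
Sorted largest to smallest: 899, 757, 593, 350 bp.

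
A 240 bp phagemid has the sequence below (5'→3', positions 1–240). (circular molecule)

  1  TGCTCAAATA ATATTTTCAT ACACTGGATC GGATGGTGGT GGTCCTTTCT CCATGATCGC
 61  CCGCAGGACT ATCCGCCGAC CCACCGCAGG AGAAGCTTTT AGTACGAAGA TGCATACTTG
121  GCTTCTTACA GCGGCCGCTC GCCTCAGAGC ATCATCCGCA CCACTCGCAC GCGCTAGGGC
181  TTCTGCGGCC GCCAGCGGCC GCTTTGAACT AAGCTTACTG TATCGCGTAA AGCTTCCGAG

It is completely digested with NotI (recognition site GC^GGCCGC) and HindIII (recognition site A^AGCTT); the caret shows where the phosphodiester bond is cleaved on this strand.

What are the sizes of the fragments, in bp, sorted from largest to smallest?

103, 54, 39, 19, 15, 10 bp

NotI sites (GCGGCCGC) start at positions 131, 185, 195.
NotI cuts after base 2 of each site, so after positions 132, 186, 196.
HindIII sites (AAGCTT) start at positions 93, 211, 230.
HindIII cuts after the first base of each site, so after positions 93, 211, 230.
Combined cut positions: 93, 132, 186, 196, 211, 230.
Circular molecule, 6 cuts → 6 fragments:
  94–132 → 39 bp
  133–186 → 54 bp
  187–196 → 10 bp
  197–211 → 15 bp
  212–230 → 19 bp
  231–240 then 1–93 → 10 + 93 = 103 bp
Sorted largest to smallest: 103, 54, 39, 19, 15, 10 bp.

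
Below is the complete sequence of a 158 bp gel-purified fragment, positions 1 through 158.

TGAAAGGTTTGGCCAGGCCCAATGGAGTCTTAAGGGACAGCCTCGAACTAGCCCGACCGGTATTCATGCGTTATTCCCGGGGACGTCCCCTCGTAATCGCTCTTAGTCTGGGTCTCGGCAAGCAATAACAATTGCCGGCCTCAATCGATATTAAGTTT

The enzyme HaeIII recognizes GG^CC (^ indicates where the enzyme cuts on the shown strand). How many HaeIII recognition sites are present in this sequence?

3

GGCC occurs starting at positions 11, 16, 137.
HaeIII cuts at 3 sites.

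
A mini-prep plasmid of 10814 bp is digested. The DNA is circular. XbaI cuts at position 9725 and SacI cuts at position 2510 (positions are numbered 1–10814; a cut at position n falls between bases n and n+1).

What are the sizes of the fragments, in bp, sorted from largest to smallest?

7215, 3599 bp

Combined cut positions (sorted): 2510, 9725.
Circular molecule, 2 cuts → 2 fragments:
  9725 − 2510 = 7215 bp
  wrap: 10814 − 9725 + 2510 = 3599 bp
Sorted largest to smallest: 7215, 3599 bp.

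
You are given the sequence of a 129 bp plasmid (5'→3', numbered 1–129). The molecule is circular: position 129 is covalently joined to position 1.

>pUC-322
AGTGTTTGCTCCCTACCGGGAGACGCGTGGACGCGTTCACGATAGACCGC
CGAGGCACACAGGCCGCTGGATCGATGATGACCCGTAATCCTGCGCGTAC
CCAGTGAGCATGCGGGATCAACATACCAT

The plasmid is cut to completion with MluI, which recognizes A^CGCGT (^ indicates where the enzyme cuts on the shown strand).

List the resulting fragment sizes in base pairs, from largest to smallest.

MluI sites (ACGCGT) start at positions 23, 31.
MluI cuts after the first base of each site, so after positions 23, 31.
Circular molecule, 2 cuts → 2 fragments:
  24–31 → 8 bp
  32–129 then 1–23 → 98 + 23 = 121 bp
Sorted largest to smallest: 121, 8 bp.

121, 8 bp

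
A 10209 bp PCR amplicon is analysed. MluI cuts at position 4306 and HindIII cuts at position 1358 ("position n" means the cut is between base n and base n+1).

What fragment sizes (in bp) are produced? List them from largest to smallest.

5903, 2948, 1358 bp

Combined cut positions (sorted): 1358, 4306.
Linear molecule, 2 cuts → 3 fragments:
  1358 − 0 = 1358 bp
  4306 − 1358 = 2948 bp
  10209 − 4306 = 5903 bp
Sorted largest to smallest: 5903, 2948, 1358 bp.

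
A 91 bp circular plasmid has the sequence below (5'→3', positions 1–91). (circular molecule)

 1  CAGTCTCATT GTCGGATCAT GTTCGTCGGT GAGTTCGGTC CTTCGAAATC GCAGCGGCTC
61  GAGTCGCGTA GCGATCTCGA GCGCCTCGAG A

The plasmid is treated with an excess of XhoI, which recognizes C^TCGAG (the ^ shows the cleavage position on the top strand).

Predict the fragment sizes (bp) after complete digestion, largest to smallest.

64, 18, 9 bp

XhoI sites (CTCGAG) start at positions 58, 76, 85.
XhoI cuts after the first base of each site, so after positions 58, 76, 85.
Circular molecule, 3 cuts → 3 fragments:
  59–76 → 18 bp
  77–85 → 9 bp
  86–91 then 1–58 → 6 + 58 = 64 bp
Sorted largest to smallest: 64, 18, 9 bp.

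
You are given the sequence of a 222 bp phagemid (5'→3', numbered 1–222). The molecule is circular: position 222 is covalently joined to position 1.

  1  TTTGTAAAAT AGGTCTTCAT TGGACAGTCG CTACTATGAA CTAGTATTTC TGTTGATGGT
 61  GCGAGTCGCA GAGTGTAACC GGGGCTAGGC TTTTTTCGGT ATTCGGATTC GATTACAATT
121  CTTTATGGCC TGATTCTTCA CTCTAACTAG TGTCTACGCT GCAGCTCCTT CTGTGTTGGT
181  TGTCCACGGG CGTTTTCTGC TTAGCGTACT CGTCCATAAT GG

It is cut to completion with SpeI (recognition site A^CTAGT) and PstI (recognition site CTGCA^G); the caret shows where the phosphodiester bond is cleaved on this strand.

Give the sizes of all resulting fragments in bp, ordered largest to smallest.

SpeI sites (ACTAGT) start at positions 40, 146.
SpeI cuts after the first base of each site, so after positions 40, 146.
The PstI site (CTGCAG) starts at position 159.
PstI cuts after base 5 of each site (before the last base), so after position 163.
Combined cut positions: 40, 146, 163.
Circular molecule, 3 cuts → 3 fragments:
  41–146 → 106 bp
  147–163 → 17 bp
  164–222 then 1–40 → 59 + 40 = 99 bp
Sorted largest to smallest: 106, 99, 17 bp.

106, 99, 17 bp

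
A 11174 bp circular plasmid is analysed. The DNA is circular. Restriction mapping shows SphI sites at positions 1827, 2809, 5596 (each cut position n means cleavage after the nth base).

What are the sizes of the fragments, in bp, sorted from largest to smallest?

Circular molecule, 3 cuts → 3 fragments:
  2809 − 1827 = 982 bp
  5596 − 2809 = 2787 bp
  wrap: 11174 − 5596 + 1827 = 7405 bp
Sorted largest to smallest: 7405, 2787, 982 bp.

7405, 2787, 982 bp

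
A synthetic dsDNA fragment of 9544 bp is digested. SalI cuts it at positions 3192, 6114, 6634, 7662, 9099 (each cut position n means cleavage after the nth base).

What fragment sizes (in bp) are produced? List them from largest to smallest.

3192, 2922, 1437, 1028, 520, 445 bp

Linear molecule, 5 cuts → 6 fragments:
  3192 − 0 = 3192 bp
  6114 − 3192 = 2922 bp
  6634 − 6114 = 520 bp
  7662 − 6634 = 1028 bp
  9099 − 7662 = 1437 bp
  9544 − 9099 = 445 bp
Sorted largest to smallest: 3192, 2922, 1437, 1028, 520, 445 bp.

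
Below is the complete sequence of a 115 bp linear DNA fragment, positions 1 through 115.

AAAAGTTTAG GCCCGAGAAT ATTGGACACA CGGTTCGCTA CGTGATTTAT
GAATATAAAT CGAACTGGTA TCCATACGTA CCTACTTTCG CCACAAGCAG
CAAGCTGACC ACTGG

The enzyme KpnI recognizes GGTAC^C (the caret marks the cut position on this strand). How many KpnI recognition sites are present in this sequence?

No occurrence of GGTACC is present in the sequence.
KpnI does not cut: 0 sites.

0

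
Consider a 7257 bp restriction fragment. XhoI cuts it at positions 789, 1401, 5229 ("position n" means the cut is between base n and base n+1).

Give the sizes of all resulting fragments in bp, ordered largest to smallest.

Linear molecule, 3 cuts → 4 fragments:
  789 − 0 = 789 bp
  1401 − 789 = 612 bp
  5229 − 1401 = 3828 bp
  7257 − 5229 = 2028 bp
Sorted largest to smallest: 3828, 2028, 789, 612 bp.

3828, 2028, 789, 612 bp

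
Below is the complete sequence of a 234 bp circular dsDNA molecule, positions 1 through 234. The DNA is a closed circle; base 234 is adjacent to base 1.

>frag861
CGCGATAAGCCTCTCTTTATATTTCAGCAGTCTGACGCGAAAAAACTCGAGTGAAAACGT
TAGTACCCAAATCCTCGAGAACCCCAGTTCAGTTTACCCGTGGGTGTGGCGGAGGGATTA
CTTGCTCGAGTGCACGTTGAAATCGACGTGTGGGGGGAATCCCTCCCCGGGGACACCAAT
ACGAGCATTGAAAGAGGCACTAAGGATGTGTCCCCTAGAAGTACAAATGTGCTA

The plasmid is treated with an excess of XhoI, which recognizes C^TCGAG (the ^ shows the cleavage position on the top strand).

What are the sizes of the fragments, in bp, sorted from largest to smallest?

XhoI sites (CTCGAG) start at positions 46, 74, 125.
XhoI cuts after the first base of each site, so after positions 46, 74, 125.
Circular molecule, 3 cuts → 3 fragments:
  47–74 → 28 bp
  75–125 → 51 bp
  126–234 then 1–46 → 109 + 46 = 155 bp
Sorted largest to smallest: 155, 51, 28 bp.

155, 51, 28 bp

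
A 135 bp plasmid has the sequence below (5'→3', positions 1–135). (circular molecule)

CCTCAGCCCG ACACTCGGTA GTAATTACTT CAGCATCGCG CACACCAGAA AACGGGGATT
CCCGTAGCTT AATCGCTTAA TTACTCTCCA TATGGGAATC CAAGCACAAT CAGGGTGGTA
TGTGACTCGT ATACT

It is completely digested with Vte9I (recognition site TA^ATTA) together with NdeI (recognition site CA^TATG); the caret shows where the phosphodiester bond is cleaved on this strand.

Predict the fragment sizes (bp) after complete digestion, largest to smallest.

Vte9I sites (TAATTA) start at positions 22, 78.
Vte9I cuts after base 2 of each site, so after positions 23, 79.
The NdeI site (CATATG) starts at position 89.
NdeI cuts after base 2 of each site, so after position 90.
Combined cut positions: 23, 79, 90.
Circular molecule, 3 cuts → 3 fragments:
  24–79 → 56 bp
  80–90 → 11 bp
  91–135 then 1–23 → 45 + 23 = 68 bp
Sorted largest to smallest: 68, 56, 11 bp.

68, 56, 11 bp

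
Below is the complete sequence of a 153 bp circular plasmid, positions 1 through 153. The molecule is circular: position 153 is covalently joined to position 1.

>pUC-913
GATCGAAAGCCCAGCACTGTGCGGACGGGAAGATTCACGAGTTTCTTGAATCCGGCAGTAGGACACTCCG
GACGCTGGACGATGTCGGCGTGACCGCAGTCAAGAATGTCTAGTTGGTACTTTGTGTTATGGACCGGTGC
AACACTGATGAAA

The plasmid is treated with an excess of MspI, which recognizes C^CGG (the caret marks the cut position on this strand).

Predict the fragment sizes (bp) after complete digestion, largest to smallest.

MspI sites (CCGG) start at positions 52, 68, 134.
MspI cuts after the first base of each site, so after positions 52, 68, 134.
Circular molecule, 3 cuts → 3 fragments:
  53–68 → 16 bp
  69–134 → 66 bp
  135–153 then 1–52 → 19 + 52 = 71 bp
Sorted largest to smallest: 71, 66, 16 bp.

71, 66, 16 bp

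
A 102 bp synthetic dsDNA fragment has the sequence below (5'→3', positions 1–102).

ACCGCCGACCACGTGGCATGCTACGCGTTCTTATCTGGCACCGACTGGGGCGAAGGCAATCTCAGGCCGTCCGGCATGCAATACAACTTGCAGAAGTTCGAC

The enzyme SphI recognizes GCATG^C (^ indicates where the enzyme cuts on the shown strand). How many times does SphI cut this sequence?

GCATGC occurs starting at positions 16, 74.
SphI cuts at 2 sites.

2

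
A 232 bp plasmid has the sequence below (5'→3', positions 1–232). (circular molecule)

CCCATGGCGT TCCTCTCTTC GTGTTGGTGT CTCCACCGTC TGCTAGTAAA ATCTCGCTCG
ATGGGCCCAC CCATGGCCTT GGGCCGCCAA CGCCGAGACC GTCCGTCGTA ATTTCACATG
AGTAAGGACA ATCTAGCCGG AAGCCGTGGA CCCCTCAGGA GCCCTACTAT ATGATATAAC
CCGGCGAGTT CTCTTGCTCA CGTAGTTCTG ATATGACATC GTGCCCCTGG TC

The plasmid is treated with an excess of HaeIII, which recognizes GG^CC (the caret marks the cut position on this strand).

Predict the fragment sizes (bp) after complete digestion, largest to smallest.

HaeIII sites (GGCC) start at positions 64, 75, 82.
HaeIII cuts after base 2 of each site, so after positions 65, 76, 83.
Circular molecule, 3 cuts → 3 fragments:
  66–76 → 11 bp
  77–83 → 7 bp
  84–232 then 1–65 → 149 + 65 = 214 bp
Sorted largest to smallest: 214, 11, 7 bp.

214, 11, 7 bp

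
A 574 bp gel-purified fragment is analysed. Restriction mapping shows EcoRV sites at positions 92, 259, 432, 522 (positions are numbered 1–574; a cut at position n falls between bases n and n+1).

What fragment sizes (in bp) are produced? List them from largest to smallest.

Linear molecule, 4 cuts → 5 fragments:
  92 − 0 = 92 bp
  259 − 92 = 167 bp
  432 − 259 = 173 bp
  522 − 432 = 90 bp
  574 − 522 = 52 bp
Sorted largest to smallest: 173, 167, 92, 90, 52 bp.

173, 167, 92, 90, 52 bp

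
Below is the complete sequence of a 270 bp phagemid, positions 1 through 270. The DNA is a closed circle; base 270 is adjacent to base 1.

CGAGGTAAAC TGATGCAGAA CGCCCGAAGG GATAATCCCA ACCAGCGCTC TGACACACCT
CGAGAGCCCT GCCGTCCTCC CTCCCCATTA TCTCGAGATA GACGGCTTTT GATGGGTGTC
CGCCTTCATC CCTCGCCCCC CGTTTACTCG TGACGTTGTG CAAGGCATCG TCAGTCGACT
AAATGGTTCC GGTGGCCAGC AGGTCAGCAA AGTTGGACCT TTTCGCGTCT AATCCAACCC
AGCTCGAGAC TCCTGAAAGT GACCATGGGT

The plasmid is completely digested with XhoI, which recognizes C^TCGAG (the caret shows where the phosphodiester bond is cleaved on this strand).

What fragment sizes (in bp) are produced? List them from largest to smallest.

151, 86, 33 bp

XhoI sites (CTCGAG) start at positions 59, 92, 243.
XhoI cuts after the first base of each site, so after positions 59, 92, 243.
Circular molecule, 3 cuts → 3 fragments:
  60–92 → 33 bp
  93–243 → 151 bp
  244–270 then 1–59 → 27 + 59 = 86 bp
Sorted largest to smallest: 151, 86, 33 bp.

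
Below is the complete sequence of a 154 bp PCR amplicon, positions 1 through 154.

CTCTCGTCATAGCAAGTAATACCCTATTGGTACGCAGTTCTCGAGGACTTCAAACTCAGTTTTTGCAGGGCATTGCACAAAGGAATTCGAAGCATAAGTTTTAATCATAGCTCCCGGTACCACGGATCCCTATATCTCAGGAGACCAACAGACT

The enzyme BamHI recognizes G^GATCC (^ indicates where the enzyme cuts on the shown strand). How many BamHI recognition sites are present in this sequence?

1

GGATCC occurs starting at position 124.
BamHI cuts at 1 site.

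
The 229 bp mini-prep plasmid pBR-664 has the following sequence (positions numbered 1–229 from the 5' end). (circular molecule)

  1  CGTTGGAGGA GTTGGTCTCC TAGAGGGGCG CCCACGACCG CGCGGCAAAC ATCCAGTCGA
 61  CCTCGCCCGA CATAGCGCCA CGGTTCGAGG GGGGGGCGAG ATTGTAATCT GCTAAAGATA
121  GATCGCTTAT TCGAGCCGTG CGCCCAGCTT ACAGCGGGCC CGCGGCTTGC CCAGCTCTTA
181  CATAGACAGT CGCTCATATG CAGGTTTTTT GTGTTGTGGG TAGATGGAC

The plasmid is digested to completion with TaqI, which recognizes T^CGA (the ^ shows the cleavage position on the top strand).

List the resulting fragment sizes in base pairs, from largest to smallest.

TaqI sites (TCGA) start at positions 57, 85, 131.
TaqI cuts after the first base of each site, so after positions 57, 85, 131.
Circular molecule, 3 cuts → 3 fragments:
  58–85 → 28 bp
  86–131 → 46 bp
  132–229 then 1–57 → 98 + 57 = 155 bp
Sorted largest to smallest: 155, 46, 28 bp.

155, 46, 28 bp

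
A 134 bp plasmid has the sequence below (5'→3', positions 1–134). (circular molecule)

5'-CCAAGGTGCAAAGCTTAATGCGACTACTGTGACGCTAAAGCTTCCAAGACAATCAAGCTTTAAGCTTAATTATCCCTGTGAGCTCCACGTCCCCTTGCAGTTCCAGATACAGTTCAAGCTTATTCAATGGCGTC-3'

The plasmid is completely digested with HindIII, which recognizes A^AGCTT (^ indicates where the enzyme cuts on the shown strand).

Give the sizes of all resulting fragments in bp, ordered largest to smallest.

54, 29, 27, 17, 7 bp

HindIII sites (AAGCTT) start at positions 11, 38, 55, 62, 116.
HindIII cuts after the first base of each site, so after positions 11, 38, 55, 62, 116.
Circular molecule, 5 cuts → 5 fragments:
  12–38 → 27 bp
  39–55 → 17 bp
  56–62 → 7 bp
  63–116 → 54 bp
  117–134 then 1–11 → 18 + 11 = 29 bp
Sorted largest to smallest: 54, 29, 27, 17, 7 bp.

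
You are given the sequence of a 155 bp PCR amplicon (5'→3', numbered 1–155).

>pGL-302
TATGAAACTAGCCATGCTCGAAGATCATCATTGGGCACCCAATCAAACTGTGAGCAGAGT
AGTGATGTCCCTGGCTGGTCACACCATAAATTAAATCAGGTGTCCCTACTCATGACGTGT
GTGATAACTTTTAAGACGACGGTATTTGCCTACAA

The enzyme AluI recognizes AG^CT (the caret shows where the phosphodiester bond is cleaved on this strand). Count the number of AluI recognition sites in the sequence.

No occurrence of AGCT is present in the sequence.
AluI does not cut: 0 sites.

0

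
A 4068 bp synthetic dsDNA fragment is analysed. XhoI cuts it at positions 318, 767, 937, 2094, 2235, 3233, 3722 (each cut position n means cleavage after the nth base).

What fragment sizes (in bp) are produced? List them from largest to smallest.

Linear molecule, 7 cuts → 8 fragments:
  318 − 0 = 318 bp
  767 − 318 = 449 bp
  937 − 767 = 170 bp
  2094 − 937 = 1157 bp
  2235 − 2094 = 141 bp
  3233 − 2235 = 998 bp
  3722 − 3233 = 489 bp
  4068 − 3722 = 346 bp
Sorted largest to smallest: 1157, 998, 489, 449, 346, 318, 170, 141 bp.

1157, 998, 489, 449, 346, 318, 170, 141 bp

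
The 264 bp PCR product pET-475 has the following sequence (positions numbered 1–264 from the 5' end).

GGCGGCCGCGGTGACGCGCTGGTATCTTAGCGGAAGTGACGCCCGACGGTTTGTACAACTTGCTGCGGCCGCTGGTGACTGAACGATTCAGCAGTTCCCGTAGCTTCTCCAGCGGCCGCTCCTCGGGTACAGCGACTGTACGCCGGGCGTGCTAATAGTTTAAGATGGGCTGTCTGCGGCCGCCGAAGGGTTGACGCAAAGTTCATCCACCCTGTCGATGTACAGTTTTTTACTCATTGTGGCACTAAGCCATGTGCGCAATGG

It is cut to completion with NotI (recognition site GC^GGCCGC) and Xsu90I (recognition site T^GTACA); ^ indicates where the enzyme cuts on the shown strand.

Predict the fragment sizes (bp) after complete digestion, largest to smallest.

64, 49, 47, 45, 42, 14, 3 bp

NotI sites (GCGGCCGC) start at positions 2, 65, 112, 176.
NotI cuts after base 2 of each site, so after positions 3, 66, 113, 177.
Xsu90I sites (TGTACA) start at positions 52, 219.
Xsu90I cuts after the first base of each site, so after positions 52, 219.
Combined cut positions: 3, 52, 66, 113, 177, 219.
Linear molecule, 6 cuts → 7 fragments:
  1–3 → 3 bp
  4–52 → 49 bp
  53–66 → 14 bp
  67–113 → 47 bp
  114–177 → 64 bp
  178–219 → 42 bp
  220–264 → 45 bp
Sorted largest to smallest: 64, 49, 47, 45, 42, 14, 3 bp.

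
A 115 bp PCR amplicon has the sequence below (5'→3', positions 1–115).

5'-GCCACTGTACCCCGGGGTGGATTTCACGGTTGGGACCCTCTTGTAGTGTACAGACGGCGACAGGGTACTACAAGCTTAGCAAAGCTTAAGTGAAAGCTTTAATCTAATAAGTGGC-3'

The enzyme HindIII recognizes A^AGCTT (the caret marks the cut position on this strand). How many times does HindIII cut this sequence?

AAGCTT occurs starting at positions 72, 82, 94.
HindIII cuts at 3 sites.

3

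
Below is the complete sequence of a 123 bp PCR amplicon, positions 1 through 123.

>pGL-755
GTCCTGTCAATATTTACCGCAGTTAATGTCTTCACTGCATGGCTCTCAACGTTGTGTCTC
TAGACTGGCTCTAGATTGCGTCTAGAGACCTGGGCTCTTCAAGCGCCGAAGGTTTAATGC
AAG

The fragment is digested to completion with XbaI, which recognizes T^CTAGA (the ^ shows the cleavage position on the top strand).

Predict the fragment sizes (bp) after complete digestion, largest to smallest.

XbaI sites (TCTAGA) start at positions 59, 70, 81.
XbaI cuts after the first base of each site, so after positions 59, 70, 81.
Linear molecule, 3 cuts → 4 fragments:
  1–59 → 59 bp
  60–70 → 11 bp
  71–81 → 11 bp
  82–123 → 42 bp
Sorted largest to smallest: 59, 42, 11, 11 bp.

59, 42, 11, 11 bp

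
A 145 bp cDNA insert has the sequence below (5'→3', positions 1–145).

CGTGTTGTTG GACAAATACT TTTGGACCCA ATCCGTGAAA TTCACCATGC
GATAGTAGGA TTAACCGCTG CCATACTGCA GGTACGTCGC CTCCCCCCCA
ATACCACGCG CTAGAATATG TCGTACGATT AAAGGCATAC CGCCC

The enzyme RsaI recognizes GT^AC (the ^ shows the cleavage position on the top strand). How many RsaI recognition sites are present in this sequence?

GTAC occurs starting at positions 82, 123.
RsaI cuts at 2 sites.

2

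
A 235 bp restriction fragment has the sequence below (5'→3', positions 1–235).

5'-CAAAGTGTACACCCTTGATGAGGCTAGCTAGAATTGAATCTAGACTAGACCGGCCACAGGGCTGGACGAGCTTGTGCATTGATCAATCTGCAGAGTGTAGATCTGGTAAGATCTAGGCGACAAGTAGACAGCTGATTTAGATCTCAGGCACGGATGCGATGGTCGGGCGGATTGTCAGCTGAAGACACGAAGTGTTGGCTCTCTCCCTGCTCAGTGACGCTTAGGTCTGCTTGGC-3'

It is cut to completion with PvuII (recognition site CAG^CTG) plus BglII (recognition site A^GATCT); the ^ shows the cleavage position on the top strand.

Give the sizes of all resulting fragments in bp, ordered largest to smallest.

99, 57, 39, 22, 10, 8 bp

PvuII sites (CAGCTG) start at positions 129, 176.
PvuII cuts after base 3 of each site, so after positions 131, 178.
BglII sites (AGATCT) start at positions 99, 109, 139.
BglII cuts after the first base of each site, so after positions 99, 109, 139.
Combined cut positions: 99, 109, 131, 139, 178.
Linear molecule, 5 cuts → 6 fragments:
  1–99 → 99 bp
  100–109 → 10 bp
  110–131 → 22 bp
  132–139 → 8 bp
  140–178 → 39 bp
  179–235 → 57 bp
Sorted largest to smallest: 99, 57, 39, 22, 10, 8 bp.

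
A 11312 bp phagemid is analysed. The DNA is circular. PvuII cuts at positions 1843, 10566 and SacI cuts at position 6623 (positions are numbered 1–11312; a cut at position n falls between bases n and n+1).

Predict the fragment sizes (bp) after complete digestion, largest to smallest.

Combined cut positions (sorted): 1843, 6623, 10566.
Circular molecule, 3 cuts → 3 fragments:
  6623 − 1843 = 4780 bp
  10566 − 6623 = 3943 bp
  wrap: 11312 − 10566 + 1843 = 2589 bp
Sorted largest to smallest: 4780, 3943, 2589 bp.

4780, 3943, 2589 bp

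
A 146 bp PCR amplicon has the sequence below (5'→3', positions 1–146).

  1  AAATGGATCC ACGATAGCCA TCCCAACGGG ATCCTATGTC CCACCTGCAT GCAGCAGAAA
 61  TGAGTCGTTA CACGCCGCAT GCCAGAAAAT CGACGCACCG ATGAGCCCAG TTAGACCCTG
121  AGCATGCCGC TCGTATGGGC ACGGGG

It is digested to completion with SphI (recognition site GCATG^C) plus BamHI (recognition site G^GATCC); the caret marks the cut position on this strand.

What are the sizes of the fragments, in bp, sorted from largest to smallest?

45, 30, 24, 22, 20, 5 bp

SphI sites (GCATGC) start at positions 47, 77, 122.
SphI cuts after base 5 of each site (before the last base), so after positions 51, 81, 126.
BamHI sites (GGATCC) start at positions 5, 29.
BamHI cuts after the first base of each site, so after positions 5, 29.
Combined cut positions: 5, 29, 51, 81, 126.
Linear molecule, 5 cuts → 6 fragments:
  1–5 → 5 bp
  6–29 → 24 bp
  30–51 → 22 bp
  52–81 → 30 bp
  82–126 → 45 bp
  127–146 → 20 bp
Sorted largest to smallest: 45, 30, 24, 22, 20, 5 bp.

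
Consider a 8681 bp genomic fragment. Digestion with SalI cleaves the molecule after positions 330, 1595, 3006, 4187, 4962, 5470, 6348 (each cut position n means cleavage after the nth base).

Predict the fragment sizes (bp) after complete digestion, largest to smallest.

Linear molecule, 7 cuts → 8 fragments:
  330 − 0 = 330 bp
  1595 − 330 = 1265 bp
  3006 − 1595 = 1411 bp
  4187 − 3006 = 1181 bp
  4962 − 4187 = 775 bp
  5470 − 4962 = 508 bp
  6348 − 5470 = 878 bp
  8681 − 6348 = 2333 bp
Sorted largest to smallest: 2333, 1411, 1265, 1181, 878, 775, 508, 330 bp.

2333, 1411, 1265, 1181, 878, 775, 508, 330 bp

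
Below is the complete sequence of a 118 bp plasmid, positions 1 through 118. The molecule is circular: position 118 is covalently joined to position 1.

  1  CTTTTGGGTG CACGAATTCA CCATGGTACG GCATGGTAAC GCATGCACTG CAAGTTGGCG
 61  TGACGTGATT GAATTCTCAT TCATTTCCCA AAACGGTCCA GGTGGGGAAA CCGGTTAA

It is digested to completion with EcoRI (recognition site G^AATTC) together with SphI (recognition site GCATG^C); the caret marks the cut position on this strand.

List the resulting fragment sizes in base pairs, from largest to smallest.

61, 31, 26 bp

EcoRI sites (GAATTC) start at positions 14, 71.
EcoRI cuts after the first base of each site, so after positions 14, 71.
The SphI site (GCATGC) starts at position 41.
SphI cuts after base 5 of each site (before the last base), so after position 45.
Combined cut positions: 14, 45, 71.
Circular molecule, 3 cuts → 3 fragments:
  15–45 → 31 bp
  46–71 → 26 bp
  72–118 then 1–14 → 47 + 14 = 61 bp
Sorted largest to smallest: 61, 31, 26 bp.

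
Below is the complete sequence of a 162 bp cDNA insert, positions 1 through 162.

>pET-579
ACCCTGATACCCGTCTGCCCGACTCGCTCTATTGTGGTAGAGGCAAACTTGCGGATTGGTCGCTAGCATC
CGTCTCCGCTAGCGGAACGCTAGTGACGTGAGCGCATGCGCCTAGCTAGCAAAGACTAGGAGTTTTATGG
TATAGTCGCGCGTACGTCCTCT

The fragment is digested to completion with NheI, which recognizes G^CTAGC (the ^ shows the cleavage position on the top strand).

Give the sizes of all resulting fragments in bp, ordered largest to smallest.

NheI sites (GCTAGC) start at positions 62, 78, 115.
NheI cuts after the first base of each site, so after positions 62, 78, 115.
Linear molecule, 3 cuts → 4 fragments:
  1–62 → 62 bp
  63–78 → 16 bp
  79–115 → 37 bp
  116–162 → 47 bp
Sorted largest to smallest: 62, 47, 37, 16 bp.

62, 47, 37, 16 bp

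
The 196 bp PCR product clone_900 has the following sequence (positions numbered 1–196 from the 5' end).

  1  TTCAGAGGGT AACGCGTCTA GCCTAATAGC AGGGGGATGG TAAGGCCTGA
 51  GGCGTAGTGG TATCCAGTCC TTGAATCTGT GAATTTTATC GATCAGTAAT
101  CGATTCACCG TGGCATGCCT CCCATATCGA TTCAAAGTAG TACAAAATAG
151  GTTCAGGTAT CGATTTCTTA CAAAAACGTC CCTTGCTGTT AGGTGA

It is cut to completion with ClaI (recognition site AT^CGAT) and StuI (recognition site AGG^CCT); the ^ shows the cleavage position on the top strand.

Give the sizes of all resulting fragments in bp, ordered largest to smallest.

ClaI sites (ATCGAT) start at positions 88, 99, 126, 159.
ClaI cuts after base 2 of each site, so after positions 89, 100, 127, 160.
The StuI site (AGGCCT) starts at position 43.
StuI cuts after base 3 of each site, so after position 45.
Combined cut positions: 45, 89, 100, 127, 160.
Linear molecule, 5 cuts → 6 fragments:
  1–45 → 45 bp
  46–89 → 44 bp
  90–100 → 11 bp
  101–127 → 27 bp
  128–160 → 33 bp
  161–196 → 36 bp
Sorted largest to smallest: 45, 44, 36, 33, 27, 11 bp.

45, 44, 36, 33, 27, 11 bp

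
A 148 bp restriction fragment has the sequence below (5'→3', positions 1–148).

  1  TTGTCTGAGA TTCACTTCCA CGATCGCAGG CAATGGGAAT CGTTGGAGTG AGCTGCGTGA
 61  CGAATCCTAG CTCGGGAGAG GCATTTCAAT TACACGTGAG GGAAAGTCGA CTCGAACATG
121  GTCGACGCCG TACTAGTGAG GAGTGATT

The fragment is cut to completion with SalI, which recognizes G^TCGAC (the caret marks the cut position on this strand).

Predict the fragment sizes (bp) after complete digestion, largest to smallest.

106, 27, 15 bp

SalI sites (GTCGAC) start at positions 106, 121.
SalI cuts after the first base of each site, so after positions 106, 121.
Linear molecule, 2 cuts → 3 fragments:
  1–106 → 106 bp
  107–121 → 15 bp
  122–148 → 27 bp
Sorted largest to smallest: 106, 27, 15 bp.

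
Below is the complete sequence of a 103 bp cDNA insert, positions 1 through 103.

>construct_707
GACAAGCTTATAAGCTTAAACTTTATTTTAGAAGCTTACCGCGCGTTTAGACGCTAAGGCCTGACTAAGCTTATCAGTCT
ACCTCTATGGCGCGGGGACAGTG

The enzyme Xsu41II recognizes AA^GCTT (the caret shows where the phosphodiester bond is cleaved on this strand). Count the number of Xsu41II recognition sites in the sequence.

4

AAGCTT occurs starting at positions 4, 12, 32, 67.
Xsu41II cuts at 4 sites.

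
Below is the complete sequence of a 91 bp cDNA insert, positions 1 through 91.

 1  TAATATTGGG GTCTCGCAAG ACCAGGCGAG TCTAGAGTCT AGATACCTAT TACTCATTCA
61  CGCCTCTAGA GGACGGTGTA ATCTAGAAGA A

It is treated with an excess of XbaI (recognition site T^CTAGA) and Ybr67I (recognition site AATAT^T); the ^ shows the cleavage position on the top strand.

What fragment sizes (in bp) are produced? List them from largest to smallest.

XbaI sites (TCTAGA) start at positions 31, 38, 65, 82.
XbaI cuts after the first base of each site, so after positions 31, 38, 65, 82.
The Ybr67I site (AATATT) starts at position 2.
Ybr67I cuts after base 5 of each site (before the last base), so after position 6.
Combined cut positions: 6, 31, 38, 65, 82.
Linear molecule, 5 cuts → 6 fragments:
  1–6 → 6 bp
  7–31 → 25 bp
  32–38 → 7 bp
  39–65 → 27 bp
  66–82 → 17 bp
  83–91 → 9 bp
Sorted largest to smallest: 27, 25, 17, 9, 7, 6 bp.

27, 25, 17, 9, 7, 6 bp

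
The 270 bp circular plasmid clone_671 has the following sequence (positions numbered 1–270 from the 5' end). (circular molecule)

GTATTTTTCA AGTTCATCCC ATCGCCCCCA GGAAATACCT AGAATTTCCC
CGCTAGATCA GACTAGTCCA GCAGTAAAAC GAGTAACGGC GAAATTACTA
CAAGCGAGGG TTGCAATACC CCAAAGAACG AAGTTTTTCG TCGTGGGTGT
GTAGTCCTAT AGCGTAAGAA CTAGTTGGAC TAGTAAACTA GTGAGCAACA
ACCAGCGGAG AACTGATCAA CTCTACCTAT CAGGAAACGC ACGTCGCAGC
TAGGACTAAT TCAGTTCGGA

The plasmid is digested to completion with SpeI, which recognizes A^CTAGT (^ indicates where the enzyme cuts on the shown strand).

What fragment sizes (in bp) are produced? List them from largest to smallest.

145, 108, 9, 8 bp

SpeI sites (ACTAGT) start at positions 62, 170, 179, 187.
SpeI cuts after the first base of each site, so after positions 62, 170, 179, 187.
Circular molecule, 4 cuts → 4 fragments:
  63–170 → 108 bp
  171–179 → 9 bp
  180–187 → 8 bp
  188–270 then 1–62 → 83 + 62 = 145 bp
Sorted largest to smallest: 145, 108, 9, 8 bp.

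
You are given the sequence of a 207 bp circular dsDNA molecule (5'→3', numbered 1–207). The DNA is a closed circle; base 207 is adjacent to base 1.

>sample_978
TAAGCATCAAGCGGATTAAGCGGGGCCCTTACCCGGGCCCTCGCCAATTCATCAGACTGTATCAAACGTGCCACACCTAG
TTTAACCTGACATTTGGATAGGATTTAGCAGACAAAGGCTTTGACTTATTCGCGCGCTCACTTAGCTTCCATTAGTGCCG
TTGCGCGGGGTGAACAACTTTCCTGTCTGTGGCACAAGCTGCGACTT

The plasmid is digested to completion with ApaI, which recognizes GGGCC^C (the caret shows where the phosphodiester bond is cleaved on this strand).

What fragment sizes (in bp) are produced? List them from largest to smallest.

ApaI sites (GGGCCC) start at positions 23, 35.
ApaI cuts after base 5 of each site (before the last base), so after positions 27, 39.
Circular molecule, 2 cuts → 2 fragments:
  28–39 → 12 bp
  40–207 then 1–27 → 168 + 27 = 195 bp
Sorted largest to smallest: 195, 12 bp.

195, 12 bp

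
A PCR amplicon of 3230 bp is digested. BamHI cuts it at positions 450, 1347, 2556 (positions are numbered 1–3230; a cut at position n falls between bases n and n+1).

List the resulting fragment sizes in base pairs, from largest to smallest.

1209, 897, 674, 450 bp

Linear molecule, 3 cuts → 4 fragments:
  450 − 0 = 450 bp
  1347 − 450 = 897 bp
  2556 − 1347 = 1209 bp
  3230 − 2556 = 674 bp
Sorted largest to smallest: 1209, 897, 674, 450 bp.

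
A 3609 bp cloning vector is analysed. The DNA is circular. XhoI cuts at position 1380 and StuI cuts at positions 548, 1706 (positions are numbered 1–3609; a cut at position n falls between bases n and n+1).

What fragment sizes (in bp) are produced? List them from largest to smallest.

Combined cut positions (sorted): 548, 1380, 1706.
Circular molecule, 3 cuts → 3 fragments:
  1380 − 548 = 832 bp
  1706 − 1380 = 326 bp
  wrap: 3609 − 1706 + 548 = 2451 bp
Sorted largest to smallest: 2451, 832, 326 bp.

2451, 832, 326 bp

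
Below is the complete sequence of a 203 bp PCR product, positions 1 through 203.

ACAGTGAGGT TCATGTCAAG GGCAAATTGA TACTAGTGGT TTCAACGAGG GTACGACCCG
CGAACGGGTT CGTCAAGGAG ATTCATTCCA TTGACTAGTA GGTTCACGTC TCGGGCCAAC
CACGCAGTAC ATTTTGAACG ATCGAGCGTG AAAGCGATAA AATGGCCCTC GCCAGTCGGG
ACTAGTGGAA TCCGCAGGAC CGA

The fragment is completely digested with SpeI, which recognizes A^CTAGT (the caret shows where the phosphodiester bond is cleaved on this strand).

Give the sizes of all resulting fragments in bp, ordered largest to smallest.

87, 62, 32, 22 bp

SpeI sites (ACTAGT) start at positions 32, 94, 181.
SpeI cuts after the first base of each site, so after positions 32, 94, 181.
Linear molecule, 3 cuts → 4 fragments:
  1–32 → 32 bp
  33–94 → 62 bp
  95–181 → 87 bp
  182–203 → 22 bp
Sorted largest to smallest: 87, 62, 32, 22 bp.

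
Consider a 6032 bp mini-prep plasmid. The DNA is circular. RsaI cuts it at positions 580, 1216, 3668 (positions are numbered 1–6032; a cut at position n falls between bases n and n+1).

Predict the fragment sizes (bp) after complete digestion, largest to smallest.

2944, 2452, 636 bp

Circular molecule, 3 cuts → 3 fragments:
  1216 − 580 = 636 bp
  3668 − 1216 = 2452 bp
  wrap: 6032 − 3668 + 580 = 2944 bp
Sorted largest to smallest: 2944, 2452, 636 bp.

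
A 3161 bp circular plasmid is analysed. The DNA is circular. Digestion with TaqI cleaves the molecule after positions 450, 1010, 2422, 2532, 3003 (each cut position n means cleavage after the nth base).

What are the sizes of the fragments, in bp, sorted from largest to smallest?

Circular molecule, 5 cuts → 5 fragments:
  1010 − 450 = 560 bp
  2422 − 1010 = 1412 bp
  2532 − 2422 = 110 bp
  3003 − 2532 = 471 bp
  wrap: 3161 − 3003 + 450 = 608 bp
Sorted largest to smallest: 1412, 608, 560, 471, 110 bp.

1412, 608, 560, 471, 110 bp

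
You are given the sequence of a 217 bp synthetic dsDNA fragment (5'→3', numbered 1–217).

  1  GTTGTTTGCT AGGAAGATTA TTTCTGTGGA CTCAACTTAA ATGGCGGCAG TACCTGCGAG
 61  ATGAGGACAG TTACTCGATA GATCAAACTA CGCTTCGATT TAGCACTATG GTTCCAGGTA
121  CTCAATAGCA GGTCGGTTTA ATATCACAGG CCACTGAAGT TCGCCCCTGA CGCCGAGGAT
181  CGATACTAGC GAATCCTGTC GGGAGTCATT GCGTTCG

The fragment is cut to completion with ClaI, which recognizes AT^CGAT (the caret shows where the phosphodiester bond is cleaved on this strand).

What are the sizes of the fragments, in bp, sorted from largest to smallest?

180, 37 bp

The ClaI site (ATCGAT) starts at position 179.
ClaI cuts after base 2 of each site, so after position 180.
Linear molecule, 1 cut → 2 fragments:
  1–180 → 180 bp
  181–217 → 37 bp
Sorted largest to smallest: 180, 37 bp.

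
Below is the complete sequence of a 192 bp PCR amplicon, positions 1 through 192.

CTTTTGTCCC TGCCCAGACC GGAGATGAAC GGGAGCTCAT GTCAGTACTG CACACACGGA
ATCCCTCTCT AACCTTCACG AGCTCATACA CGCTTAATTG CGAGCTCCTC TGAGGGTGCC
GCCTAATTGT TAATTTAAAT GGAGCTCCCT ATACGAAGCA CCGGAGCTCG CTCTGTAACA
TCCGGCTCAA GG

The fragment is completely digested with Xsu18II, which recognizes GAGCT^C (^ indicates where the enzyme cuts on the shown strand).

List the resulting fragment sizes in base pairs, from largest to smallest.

Xsu18II sites (GAGCTC) start at positions 33, 80, 102, 142, 164.
Xsu18II cuts after base 5 of each site (before the last base), so after positions 37, 84, 106, 146, 168.
Linear molecule, 5 cuts → 6 fragments:
  1–37 → 37 bp
  38–84 → 47 bp
  85–106 → 22 bp
  107–146 → 40 bp
  147–168 → 22 bp
  169–192 → 24 bp
Sorted largest to smallest: 47, 40, 37, 24, 22, 22 bp.

47, 40, 37, 24, 22, 22 bp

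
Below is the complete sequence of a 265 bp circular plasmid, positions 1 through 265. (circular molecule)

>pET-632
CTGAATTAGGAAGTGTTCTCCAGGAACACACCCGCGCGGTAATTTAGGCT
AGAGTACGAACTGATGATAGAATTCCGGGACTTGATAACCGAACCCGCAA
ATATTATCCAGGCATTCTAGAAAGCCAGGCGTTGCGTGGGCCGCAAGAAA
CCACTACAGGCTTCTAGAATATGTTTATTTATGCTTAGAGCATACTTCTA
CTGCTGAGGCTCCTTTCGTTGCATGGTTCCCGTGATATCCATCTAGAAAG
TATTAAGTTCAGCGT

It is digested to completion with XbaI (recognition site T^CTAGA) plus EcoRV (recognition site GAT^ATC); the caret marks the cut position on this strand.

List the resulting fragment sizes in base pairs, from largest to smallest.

XbaI sites (TCTAGA) start at positions 116, 163, 242.
XbaI cuts after the first base of each site, so after positions 116, 163, 242.
The EcoRV site (GATATC) starts at position 234.
EcoRV cuts after base 3 of each site, so after position 236.
Combined cut positions: 116, 163, 236, 242.
Circular molecule, 4 cuts → 4 fragments:
  117–163 → 47 bp
  164–236 → 73 bp
  237–242 → 6 bp
  243–265 then 1–116 → 23 + 116 = 139 bp
Sorted largest to smallest: 139, 73, 47, 6 bp.

139, 73, 47, 6 bp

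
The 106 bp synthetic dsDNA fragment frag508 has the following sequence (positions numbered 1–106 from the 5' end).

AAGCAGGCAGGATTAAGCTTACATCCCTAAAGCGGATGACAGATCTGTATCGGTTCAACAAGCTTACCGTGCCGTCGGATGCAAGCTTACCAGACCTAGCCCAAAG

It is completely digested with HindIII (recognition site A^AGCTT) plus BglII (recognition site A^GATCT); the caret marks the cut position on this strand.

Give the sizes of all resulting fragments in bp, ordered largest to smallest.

HindIII sites (AAGCTT) start at positions 15, 60, 83.
HindIII cuts after the first base of each site, so after positions 15, 60, 83.
The BglII site (AGATCT) starts at position 41.
BglII cuts after the first base of each site, so after position 41.
Combined cut positions: 15, 41, 60, 83.
Linear molecule, 4 cuts → 5 fragments:
  1–15 → 15 bp
  16–41 → 26 bp
  42–60 → 19 bp
  61–83 → 23 bp
  84–106 → 23 bp
Sorted largest to smallest: 26, 23, 23, 19, 15 bp.

26, 23, 23, 19, 15 bp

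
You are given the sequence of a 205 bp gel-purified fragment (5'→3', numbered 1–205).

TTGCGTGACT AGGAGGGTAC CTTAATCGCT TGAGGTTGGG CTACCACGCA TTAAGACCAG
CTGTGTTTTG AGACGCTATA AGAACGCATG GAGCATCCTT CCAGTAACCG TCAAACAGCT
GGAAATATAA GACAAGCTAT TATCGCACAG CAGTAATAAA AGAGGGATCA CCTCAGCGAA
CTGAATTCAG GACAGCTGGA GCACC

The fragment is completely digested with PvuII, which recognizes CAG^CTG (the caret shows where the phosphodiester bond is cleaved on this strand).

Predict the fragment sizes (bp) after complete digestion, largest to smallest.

77, 60, 58, 10 bp

PvuII sites (CAGCTG) start at positions 58, 116, 193.
PvuII cuts after base 3 of each site, so after positions 60, 118, 195.
Linear molecule, 3 cuts → 4 fragments:
  1–60 → 60 bp
  61–118 → 58 bp
  119–195 → 77 bp
  196–205 → 10 bp
Sorted largest to smallest: 77, 60, 58, 10 bp.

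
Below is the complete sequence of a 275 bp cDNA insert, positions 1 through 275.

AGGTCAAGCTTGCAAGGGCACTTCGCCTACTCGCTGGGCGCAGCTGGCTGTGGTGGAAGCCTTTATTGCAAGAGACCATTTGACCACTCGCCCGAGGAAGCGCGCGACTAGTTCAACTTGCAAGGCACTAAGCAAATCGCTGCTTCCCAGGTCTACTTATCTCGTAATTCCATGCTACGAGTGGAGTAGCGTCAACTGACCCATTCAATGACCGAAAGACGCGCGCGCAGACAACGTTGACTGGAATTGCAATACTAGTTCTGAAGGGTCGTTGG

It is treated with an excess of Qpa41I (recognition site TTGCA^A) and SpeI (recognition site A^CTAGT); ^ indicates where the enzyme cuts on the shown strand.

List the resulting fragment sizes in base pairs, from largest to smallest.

Qpa41I sites (TTGCAA) start at positions 10, 66, 118, 247.
Qpa41I cuts after base 5 of each site (before the last base), so after positions 14, 70, 122, 251.
SpeI sites (ACTAGT) start at positions 107, 254.
SpeI cuts after the first base of each site, so after positions 107, 254.
Combined cut positions: 14, 70, 107, 122, 251, 254.
Linear molecule, 6 cuts → 7 fragments:
  1–14 → 14 bp
  15–70 → 56 bp
  71–107 → 37 bp
  108–122 → 15 bp
  123–251 → 129 bp
  252–254 → 3 bp
  255–275 → 21 bp
Sorted largest to smallest: 129, 56, 37, 21, 15, 14, 3 bp.

129, 56, 37, 21, 15, 14, 3 bp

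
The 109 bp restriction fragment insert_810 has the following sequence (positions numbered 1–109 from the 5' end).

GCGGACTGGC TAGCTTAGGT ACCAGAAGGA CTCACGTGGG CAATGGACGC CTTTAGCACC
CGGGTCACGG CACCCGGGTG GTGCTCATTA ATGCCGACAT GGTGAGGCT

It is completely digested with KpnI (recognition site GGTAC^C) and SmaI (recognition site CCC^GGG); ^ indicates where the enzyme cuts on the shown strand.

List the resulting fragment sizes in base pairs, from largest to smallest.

The KpnI site (GGTACC) starts at position 18.
KpnI cuts after base 5 of each site (before the last base), so after position 22.
SmaI sites (CCCGGG) start at positions 59, 73.
SmaI cuts after base 3 of each site, so after positions 61, 75.
Combined cut positions: 22, 61, 75.
Linear molecule, 3 cuts → 4 fragments:
  1–22 → 22 bp
  23–61 → 39 bp
  62–75 → 14 bp
  76–109 → 34 bp
Sorted largest to smallest: 39, 34, 22, 14 bp.

39, 34, 22, 14 bp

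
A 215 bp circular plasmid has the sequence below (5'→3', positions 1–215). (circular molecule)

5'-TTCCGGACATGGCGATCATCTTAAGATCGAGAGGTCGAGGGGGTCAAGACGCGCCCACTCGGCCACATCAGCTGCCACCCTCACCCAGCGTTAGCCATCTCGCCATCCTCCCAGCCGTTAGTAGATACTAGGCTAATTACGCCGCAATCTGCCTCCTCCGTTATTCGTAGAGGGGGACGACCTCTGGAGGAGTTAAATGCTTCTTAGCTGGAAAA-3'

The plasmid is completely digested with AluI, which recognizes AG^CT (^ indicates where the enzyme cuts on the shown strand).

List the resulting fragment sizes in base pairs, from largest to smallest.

AluI sites (AGCT) start at positions 70, 206.
AluI cuts after base 2 of each site, so after positions 71, 207.
Circular molecule, 2 cuts → 2 fragments:
  72–207 → 136 bp
  208–215 then 1–71 → 8 + 71 = 79 bp
Sorted largest to smallest: 136, 79 bp.

136, 79 bp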